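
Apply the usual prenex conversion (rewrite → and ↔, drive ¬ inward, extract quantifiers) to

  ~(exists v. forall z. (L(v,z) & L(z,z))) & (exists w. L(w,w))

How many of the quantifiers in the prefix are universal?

1

Push ¬ through the quantifiers and connectives to reach negation normal form:
  (forall v. exists z. (~L(v,z) | ~L(z,z))) & (exists w. L(w,w))
All bound variables are already distinct, so no renaming is needed.
Finally move all quantifiers to the prefix:
  forall v. exists z. exists w. ((~L(v,z) | ~L(z,z)) & L(w,w))
The prefix is forall v exists z exists w: 1 universal, 2 existential.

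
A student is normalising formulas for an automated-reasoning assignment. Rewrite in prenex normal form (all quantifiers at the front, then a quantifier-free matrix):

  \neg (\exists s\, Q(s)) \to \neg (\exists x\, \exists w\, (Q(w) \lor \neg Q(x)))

Eliminate → and ↔ using ¬ and ∨.
  \neg \neg (\exists s\, Q(s)) \lor \neg (\exists x\, \exists w\, (Q(w) \lor \neg Q(x)))
Move each ¬ inward, flipping quantifiers it crosses:
  (\exists s\, Q(s)) \lor (\forall x\, \forall w\, (\neg Q(w) \land Q(x)))
Pull the quantifiers to the front (each side's bound variable is not free in the other side):
  \exists s\, \forall x\, \forall w\, (Q(s) \lor \neg Q(w) \land Q(x))

\exists s\, \forall x\, \forall w\, (Q(s) \lor \neg Q(w) \land Q(x))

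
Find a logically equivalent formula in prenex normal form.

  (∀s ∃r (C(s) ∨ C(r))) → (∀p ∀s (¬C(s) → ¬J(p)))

Rewrite implications/biconditionals: A → B as ¬A ∨ B.
  ¬(∀s ∃r (C(s) ∨ C(r))) ∨ (∀p ∀s (¬¬C(s) ∨ ¬J(p)))
Move each ¬ inward, flipping quantifiers it crosses:
  (∃s ∀r (¬C(s) ∧ ¬C(r))) ∨ (∀p ∀s (C(s) ∨ ¬J(p)))
Give each quantifier a distinct variable: s↦y1.
  (∃s ∀r (¬C(s) ∧ ¬C(r))) ∨ (∀p ∀y1 (C(y1) ∨ ¬J(p)))
Finally move all quantifiers to the prefix:
  ∃s ∀r ∀p ∀y1 (¬C(s) ∧ ¬C(r) ∨ C(y1) ∨ ¬J(p))

∃s ∀r ∀p ∀y1 (¬C(s) ∧ ¬C(r) ∨ C(y1) ∨ ¬J(p))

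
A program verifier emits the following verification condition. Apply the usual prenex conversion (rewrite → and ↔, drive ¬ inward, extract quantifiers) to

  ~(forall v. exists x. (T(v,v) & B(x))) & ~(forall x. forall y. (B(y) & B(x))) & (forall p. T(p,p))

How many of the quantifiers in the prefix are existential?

Drive negations inward (¬∀x A ≡ ∃x ¬A, ¬∃x A ≡ ∀x ¬A, De Morgan for ∧/∨):
  (exists v. forall x. (~T(v,v) | ~B(x))) & (exists x. exists y. (~B(y) | ~B(x))) & (forall p. T(p,p))
Rename bound variables to avoid capture: x↦x1.
  (exists v. forall x. (~T(v,v) | ~B(x))) & (exists x1. exists y. (~B(y) | ~B(x1))) & (forall p. T(p,p))
Finally move all quantifiers to the prefix:
  exists v. forall x. exists x1. exists y. forall p. ((~T(v,v) | ~B(x)) & (~B(y) | ~B(x1)) & T(p,p))
The prefix is exists v forall x exists x1 exists y forall p: 2 universal, 3 existential.

3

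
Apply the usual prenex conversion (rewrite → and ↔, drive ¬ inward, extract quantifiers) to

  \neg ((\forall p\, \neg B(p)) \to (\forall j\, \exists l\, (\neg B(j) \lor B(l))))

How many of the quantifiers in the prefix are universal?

2

Rewrite implications/biconditionals: A → B as ¬A ∨ B.
  \neg (\neg (\forall p\, \neg B(p)) \lor (\forall j\, \exists l\, (\neg B(j) \lor B(l))))
Drive negations inward (¬∀x A ≡ ∃x ¬A, ¬∃x A ≡ ∀x ¬A, De Morgan for ∧/∨):
  (\forall p\, \neg B(p)) \land (\exists j\, \forall l\, (B(j) \land \neg B(l)))
All bound variables are already distinct, so no renaming is needed.
Finally move all quantifiers to the prefix:
  \forall p\, \exists j\, \forall l\, (\neg B(p) \land B(j) \land \neg B(l))
The prefix is \forall p \exists j \forall l: 2 universal, 1 existential.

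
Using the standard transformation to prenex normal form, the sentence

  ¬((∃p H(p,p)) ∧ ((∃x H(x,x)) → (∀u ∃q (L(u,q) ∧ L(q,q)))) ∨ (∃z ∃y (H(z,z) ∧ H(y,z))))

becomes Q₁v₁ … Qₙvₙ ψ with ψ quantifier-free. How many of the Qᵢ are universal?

4

Rewrite implications/biconditionals: A → B as ¬A ∨ B.
  ¬((∃p H(p,p)) ∧ (¬(∃x H(x,x)) ∨ (∀u ∃q (L(u,q) ∧ L(q,q)))) ∨ (∃z ∃y (H(z,z) ∧ H(y,z))))
Drive negations inward (¬∀x A ≡ ∃x ¬A, ¬∃x A ≡ ∀x ¬A, De Morgan for ∧/∨):
  ((∀p ¬H(p,p)) ∨ (∃x H(x,x)) ∧ (∃u ∀q (¬L(u,q) ∨ ¬L(q,q)))) ∧ (∀z ∀y (¬H(z,z) ∨ ¬H(y,z)))
Extract every quantifier outward, since the variables are now distinct and don't occur free across branches:
  ∀p ∃x ∃u ∀q ∀z ∀y ((¬H(p,p) ∨ H(x,x) ∧ (¬L(u,q) ∨ ¬L(q,q))) ∧ (¬H(z,z) ∨ ¬H(y,z)))
The prefix is ∀p ∃x ∃u ∀q ∀z ∀y: 4 universal, 2 existential.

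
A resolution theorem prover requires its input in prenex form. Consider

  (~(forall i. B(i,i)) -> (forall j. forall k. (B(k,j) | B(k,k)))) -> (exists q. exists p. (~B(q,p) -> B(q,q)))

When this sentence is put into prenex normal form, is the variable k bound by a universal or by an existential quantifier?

existential

Eliminate → and ↔ using ¬ and ∨.
  ~(~~(forall i. B(i,i)) | (forall j. forall k. (B(k,j) | B(k,k)))) | (exists q. exists p. (~~B(q,p) | B(q,q)))
Drive negations inward (¬∀x A ≡ ∃x ¬A, ¬∃x A ≡ ∀x ¬A, De Morgan for ∧/∨):
  (exists i. ~B(i,i)) & (exists j. exists k. (~B(k,j) & ~B(k,k))) | (exists q. exists p. (B(q,p) | B(q,q)))
All bound variables are already distinct, so no renaming is needed.
Extract every quantifier outward, since the variables are now distinct and don't occur free across branches:
  exists i. exists j. exists k. exists q. exists p. (~B(i,i) & ~B(k,j) & ~B(k,k) | B(q,p) | B(q,q))
The quantifier forall k sits under an odd number of negations (counting the antecedent side of each →), so it flips to exists k.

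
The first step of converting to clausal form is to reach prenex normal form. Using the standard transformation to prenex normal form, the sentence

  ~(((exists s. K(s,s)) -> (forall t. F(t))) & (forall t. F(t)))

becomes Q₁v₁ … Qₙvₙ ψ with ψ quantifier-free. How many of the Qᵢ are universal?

Rewrite implications/biconditionals: A → B as ¬A ∨ B.
  ~((~(exists s. K(s,s)) | (forall t. F(t))) & (forall t. F(t)))
Push ¬ through the quantifiers and connectives to reach negation normal form:
  (exists s. K(s,s)) & (exists t. ~F(t)) | (exists t. ~F(t))
Standardize variables apart so no two quantifiers bind the same name: t↦c.
  (exists s. K(s,s)) & (exists t. ~F(t)) | (exists c. ~F(c))
Finally move all quantifiers to the prefix:
  exists s. exists t. exists c. (K(s,s) & ~F(t) | ~F(c))
The prefix is exists s exists t exists c: 0 universal, 3 existential.

0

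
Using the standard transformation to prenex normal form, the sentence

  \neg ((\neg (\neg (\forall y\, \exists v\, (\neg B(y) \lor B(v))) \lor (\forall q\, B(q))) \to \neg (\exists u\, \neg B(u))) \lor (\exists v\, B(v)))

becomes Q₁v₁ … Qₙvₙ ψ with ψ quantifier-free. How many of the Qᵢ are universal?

Eliminate → and ↔ using ¬ and ∨.
  \neg (\neg \neg (\neg (\forall y\, \exists v\, (\neg B(y) \lor B(v))) \lor (\forall q\, B(q))) \lor \neg (\exists u\, \neg B(u)) \lor (\exists v\, B(v)))
Drive negations inward (¬∀x A ≡ ∃x ¬A, ¬∃x A ≡ ∀x ¬A, De Morgan for ∧/∨):
  (\forall y\, \exists v\, (\neg B(y) \lor B(v))) \land (\exists q\, \neg B(q)) \land (\exists u\, \neg B(u)) \land (\forall v\, \neg B(v))
Give each quantifier a distinct variable: v↦w.
  (\forall y\, \exists v\, (\neg B(y) \lor B(v))) \land (\exists q\, \neg B(q)) \land (\exists u\, \neg B(u)) \land (\forall w\, \neg B(w))
Pull the quantifiers to the front (each side's bound variable is not free in the other side):
  \forall y\, \exists v\, \exists q\, \exists u\, \forall w\, ((\neg B(y) \lor B(v)) \land \neg B(q) \land \neg B(u) \land \neg B(w))
The prefix is \forall y \exists v \exists q \exists u \forall w: 2 universal, 3 existential.

2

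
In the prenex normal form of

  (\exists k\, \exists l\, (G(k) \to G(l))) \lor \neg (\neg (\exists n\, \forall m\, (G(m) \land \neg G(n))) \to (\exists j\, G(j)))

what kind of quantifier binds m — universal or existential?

First replace A → B with ¬A ∨ B.
  (\exists k\, \exists l\, (\neg G(k) \lor G(l))) \lor \neg (\neg \neg (\exists n\, \forall m\, (G(m) \land \neg G(n))) \lor (\exists j\, G(j)))
Drive negations inward (¬∀x A ≡ ∃x ¬A, ¬∃x A ≡ ∀x ¬A, De Morgan for ∧/∨):
  (\exists k\, \exists l\, (\neg G(k) \lor G(l))) \lor (\forall n\, \exists m\, (\neg G(m) \lor G(n))) \land (\forall j\, \neg G(j))
Finally move all quantifiers to the prefix:
  \exists k\, \exists l\, \forall n\, \exists m\, \forall j\, (\neg G(k) \lor G(l) \lor (\neg G(m) \lor G(n)) \land \neg G(j))
The quantifier \forall m sits under an odd number of negations (counting the antecedent side of each →), so it flips to \exists m.

existential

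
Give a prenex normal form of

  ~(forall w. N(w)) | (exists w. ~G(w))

Push ¬ through the quantifiers and connectives to reach negation normal form:
  (exists w. ~N(w)) | (exists w. ~G(w))
Rename bound variables to avoid capture: w↦c.
  (exists w. ~N(w)) | (exists c. ~G(c))
Pull the quantifiers to the front (each side's bound variable is not free in the other side):
  exists w. exists c. (~N(w) | ~G(c))

exists w. exists c. (~N(w) | ~G(c))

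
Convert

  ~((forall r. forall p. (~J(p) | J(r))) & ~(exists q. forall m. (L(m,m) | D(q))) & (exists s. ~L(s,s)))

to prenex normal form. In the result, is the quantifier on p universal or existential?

existential

Drive negations inward (¬∀x A ≡ ∃x ¬A, ¬∃x A ≡ ∀x ¬A, De Morgan for ∧/∨):
  (exists r. exists p. (J(p) & ~J(r))) | (exists q. forall m. (L(m,m) | D(q))) | (forall s. L(s,s))
Finally move all quantifiers to the prefix:
  exists r. exists p. exists q. forall m. forall s. (J(p) & ~J(r) | L(m,m) | D(q) | L(s,s))
The quantifier forall p sits under an odd number of negations, so it flips to exists p.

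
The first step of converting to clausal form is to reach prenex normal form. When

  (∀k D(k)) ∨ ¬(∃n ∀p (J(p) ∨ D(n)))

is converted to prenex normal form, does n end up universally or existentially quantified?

universal

Move each ¬ inward, flipping quantifiers it crosses:
  (∀k D(k)) ∨ (∀n ∃p (¬J(p) ∧ ¬D(n)))
All bound variables are already distinct, so no renaming is needed.
Finally move all quantifiers to the prefix:
  ∀k ∀n ∃p (D(k) ∨ ¬J(p) ∧ ¬D(n))
The quantifier ∃n sits under an odd number of negations, so it flips to ∀n.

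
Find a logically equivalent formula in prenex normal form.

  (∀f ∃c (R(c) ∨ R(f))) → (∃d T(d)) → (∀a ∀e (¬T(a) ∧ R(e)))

Eliminate → and ↔ using ¬ and ∨.
  ¬(∀f ∃c (R(c) ∨ R(f))) ∨ ¬(∃d T(d)) ∨ (∀a ∀e (¬T(a) ∧ R(e)))
Drive negations inward (¬∀x A ≡ ∃x ¬A, ¬∃x A ≡ ∀x ¬A, De Morgan for ∧/∨):
  (∃f ∀c (¬R(c) ∧ ¬R(f))) ∨ (∀d ¬T(d)) ∨ (∀a ∀e (¬T(a) ∧ R(e)))
Extract every quantifier outward, since the variables are now distinct and don't occur free across branches:
  ∃f ∀c ∀d ∀a ∀e (¬R(c) ∧ ¬R(f) ∨ ¬T(d) ∨ ¬T(a) ∧ R(e))

∃f ∀c ∀d ∀a ∀e (¬R(c) ∧ ¬R(f) ∨ ¬T(d) ∨ ¬T(a) ∧ R(e))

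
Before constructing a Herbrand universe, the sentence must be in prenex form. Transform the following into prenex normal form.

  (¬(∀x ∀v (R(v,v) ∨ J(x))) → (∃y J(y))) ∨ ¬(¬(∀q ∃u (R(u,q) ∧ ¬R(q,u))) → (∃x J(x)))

Eliminate → and ↔ using ¬ and ∨.
  ¬¬(∀x ∀v (R(v,v) ∨ J(x))) ∨ (∃y J(y)) ∨ ¬(¬¬(∀q ∃u (R(u,q) ∧ ¬R(q,u))) ∨ (∃x J(x)))
Drive negations inward (¬∀x A ≡ ∃x ¬A, ¬∃x A ≡ ∀x ¬A, De Morgan for ∧/∨):
  (∀x ∀v (R(v,v) ∨ J(x))) ∨ (∃y J(y)) ∨ (∃q ∀u (¬R(u,q) ∨ R(q,u))) ∧ (∀x ¬J(x))
Rename bound variables to avoid capture: x↦w.
  (∀x ∀v (R(v,v) ∨ J(x))) ∨ (∃y J(y)) ∨ (∃q ∀u (¬R(u,q) ∨ R(q,u))) ∧ (∀w ¬J(w))
Finally move all quantifiers to the prefix:
  ∀x ∀v ∃y ∃q ∀u ∀w (R(v,v) ∨ J(x) ∨ J(y) ∨ (¬R(u,q) ∨ R(q,u)) ∧ ¬J(w))

∀x ∀v ∃y ∃q ∀u ∀w (R(v,v) ∨ J(x) ∨ J(y) ∨ (¬R(u,q) ∨ R(q,u)) ∧ ¬J(w))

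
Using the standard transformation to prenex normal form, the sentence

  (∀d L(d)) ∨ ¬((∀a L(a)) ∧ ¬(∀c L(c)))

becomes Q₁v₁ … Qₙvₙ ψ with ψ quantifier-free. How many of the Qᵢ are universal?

2

Drive negations inward (¬∀x A ≡ ∃x ¬A, ¬∃x A ≡ ∀x ¬A, De Morgan for ∧/∨):
  (∀d L(d)) ∨ (∃a ¬L(a)) ∨ (∀c L(c))
All bound variables are already distinct, so no renaming is needed.
Pull the quantifiers to the front (each side's bound variable is not free in the other side):
  ∀d ∃a ∀c (L(d) ∨ ¬L(a) ∨ L(c))
The prefix is ∀d ∃a ∀c: 2 universal, 1 existential.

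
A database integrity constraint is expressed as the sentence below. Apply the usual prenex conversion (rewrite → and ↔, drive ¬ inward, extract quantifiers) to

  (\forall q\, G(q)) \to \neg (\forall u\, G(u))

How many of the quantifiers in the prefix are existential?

First replace A → B with ¬A ∨ B.
  \neg (\forall q\, G(q)) \lor \neg (\forall u\, G(u))
Drive negations inward (¬∀x A ≡ ∃x ¬A, ¬∃x A ≡ ∀x ¬A, De Morgan for ∧/∨):
  (\exists q\, \neg G(q)) \lor (\exists u\, \neg G(u))
Extract every quantifier outward, since the variables are now distinct and don't occur free across branches:
  \exists q\, \exists u\, (\neg G(q) \lor \neg G(u))
The prefix is \exists q \exists u: 0 universal, 2 existential.

2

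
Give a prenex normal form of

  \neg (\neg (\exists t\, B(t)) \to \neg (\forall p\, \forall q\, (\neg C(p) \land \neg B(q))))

First replace A → B with ¬A ∨ B.
  \neg (\neg \neg (\exists t\, B(t)) \lor \neg (\forall p\, \forall q\, (\neg C(p) \land \neg B(q))))
Push ¬ through the quantifiers and connectives to reach negation normal form:
  (\forall t\, \neg B(t)) \land (\forall p\, \forall q\, (\neg C(p) \land \neg B(q)))
All bound variables are already distinct, so no renaming is needed.
Extract every quantifier outward, since the variables are now distinct and don't occur free across branches:
  \forall t\, \forall p\, \forall q\, (\neg B(t) \land \neg C(p) \land \neg B(q))

\forall t\, \forall p\, \forall q\, (\neg B(t) \land \neg C(p) \land \neg B(q))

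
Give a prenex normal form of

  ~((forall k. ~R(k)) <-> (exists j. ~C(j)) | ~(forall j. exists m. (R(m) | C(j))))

Eliminate → and ↔ using ¬ and ∨; A ↔ B as (¬A ∨ B) ∧ (¬B ∨ A).
  ~((~(forall k. ~R(k)) | (exists j. ~C(j)) | ~(forall j. exists m. (R(m) | C(j)))) & (~((exists j. ~C(j)) | ~(forall j. exists m. (R(m) | C(j)))) | (forall k. ~R(k))))
Move each ¬ inward, flipping quantifiers it crosses:
  (forall k. ~R(k)) & (forall j. C(j)) & (forall j. exists m. (R(m) | C(j))) | ((exists j. ~C(j)) | (exists j. forall m. (~R(m) & ~C(j)))) & (exists k. R(k))
Give each quantifier a distinct variable: j↦c, j↦z, j↦v, m↦x1, k↦v1.
  (forall k. ~R(k)) & (forall j. C(j)) & (forall c. exists m. (R(m) | C(c))) | ((exists z. ~C(z)) | (exists v. forall x1. (~R(x1) & ~C(v)))) & (exists v1. R(v1))
Pull the quantifiers to the front (each side's bound variable is not free in the other side):
  forall k. forall j. forall c. exists m. exists z. exists v. forall x1. exists v1. (~R(k) & C(j) & (R(m) | C(c)) | (~C(z) | ~R(x1) & ~C(v)) & R(v1))

forall k. forall j. forall c. exists m. exists z. exists v. forall x1. exists v1. (~R(k) & C(j) & (R(m) | C(c)) | (~C(z) | ~R(x1) & ~C(v)) & R(v1))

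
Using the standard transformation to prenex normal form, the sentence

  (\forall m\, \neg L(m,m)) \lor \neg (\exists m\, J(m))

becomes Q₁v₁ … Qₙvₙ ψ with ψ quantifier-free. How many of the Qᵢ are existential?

0

Push ¬ through the quantifiers and connectives to reach negation normal form:
  (\forall m\, \neg L(m,m)) \lor (\forall m\, \neg J(m))
Standardize variables apart so no two quantifiers bind the same name: m↦w1.
  (\forall m\, \neg L(m,m)) \lor (\forall w1\, \neg J(w1))
Extract every quantifier outward, since the variables are now distinct and don't occur free across branches:
  \forall m\, \forall w1\, (\neg L(m,m) \lor \neg J(w1))
The prefix is \forall m \forall w1: 2 universal, 0 existential.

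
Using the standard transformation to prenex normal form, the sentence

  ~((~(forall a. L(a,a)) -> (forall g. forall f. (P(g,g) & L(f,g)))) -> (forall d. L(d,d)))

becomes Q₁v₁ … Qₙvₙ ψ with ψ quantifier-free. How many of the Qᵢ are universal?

First replace A → B with ¬A ∨ B.
  ~(~(~~(forall a. L(a,a)) | (forall g. forall f. (P(g,g) & L(f,g)))) | (forall d. L(d,d)))
Drive negations inward (¬∀x A ≡ ∃x ¬A, ¬∃x A ≡ ∀x ¬A, De Morgan for ∧/∨):
  ((forall a. L(a,a)) | (forall g. forall f. (P(g,g) & L(f,g)))) & (exists d. ~L(d,d))
Finally move all quantifiers to the prefix:
  forall a. forall g. forall f. exists d. ((L(a,a) | P(g,g) & L(f,g)) & ~L(d,d))
The prefix is forall a forall g forall f exists d: 3 universal, 1 existential.

3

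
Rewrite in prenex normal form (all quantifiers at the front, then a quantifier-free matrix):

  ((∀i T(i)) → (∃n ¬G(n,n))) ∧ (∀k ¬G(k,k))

Rewrite implications/biconditionals: A → B as ¬A ∨ B.
  (¬(∀i T(i)) ∨ (∃n ¬G(n,n))) ∧ (∀k ¬G(k,k))
Push ¬ through the quantifiers and connectives to reach negation normal form:
  ((∃i ¬T(i)) ∨ (∃n ¬G(n,n))) ∧ (∀k ¬G(k,k))
Pull the quantifiers to the front (each side's bound variable is not free in the other side):
  ∃i ∃n ∀k ((¬T(i) ∨ ¬G(n,n)) ∧ ¬G(k,k))

∃i ∃n ∀k ((¬T(i) ∨ ¬G(n,n)) ∧ ¬G(k,k))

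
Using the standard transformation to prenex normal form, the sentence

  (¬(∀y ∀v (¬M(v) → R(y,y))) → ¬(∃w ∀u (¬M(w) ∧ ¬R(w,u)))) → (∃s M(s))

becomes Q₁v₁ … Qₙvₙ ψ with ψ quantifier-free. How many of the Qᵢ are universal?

Eliminate → and ↔ using ¬ and ∨.
  ¬(¬¬(∀y ∀v (¬¬M(v) ∨ R(y,y))) ∨ ¬(∃w ∀u (¬M(w) ∧ ¬R(w,u)))) ∨ (∃s M(s))
Move each ¬ inward, flipping quantifiers it crosses:
  (∃y ∃v (¬M(v) ∧ ¬R(y,y))) ∧ (∃w ∀u (¬M(w) ∧ ¬R(w,u))) ∨ (∃s M(s))
All bound variables are already distinct, so no renaming is needed.
Pull the quantifiers to the front (each side's bound variable is not free in the other side):
  ∃y ∃v ∃w ∀u ∃s (¬M(v) ∧ ¬R(y,y) ∧ ¬M(w) ∧ ¬R(w,u) ∨ M(s))
The prefix is ∃y ∃v ∃w ∀u ∃s: 1 universal, 4 existential.

1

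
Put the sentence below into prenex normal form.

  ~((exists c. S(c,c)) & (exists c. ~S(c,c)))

Move each ¬ inward, flipping quantifiers it crosses:
  (forall c. ~S(c,c)) | (forall c. S(c,c))
Standardize variables apart so no two quantifiers bind the same name: c↦y.
  (forall c. ~S(c,c)) | (forall y. S(y,y))
Pull the quantifiers to the front (each side's bound variable is not free in the other side):
  forall c. forall y. (~S(c,c) | S(y,y))

forall c. forall y. (~S(c,c) | S(y,y))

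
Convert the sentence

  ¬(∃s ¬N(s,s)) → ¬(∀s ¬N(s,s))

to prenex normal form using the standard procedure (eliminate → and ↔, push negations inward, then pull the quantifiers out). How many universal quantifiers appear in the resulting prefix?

First replace A → B with ¬A ∨ B.
  ¬¬(∃s ¬N(s,s)) ∨ ¬(∀s ¬N(s,s))
Move each ¬ inward, flipping quantifiers it crosses:
  (∃s ¬N(s,s)) ∨ (∃s N(s,s))
Give each quantifier a distinct variable: s↦y1.
  (∃s ¬N(s,s)) ∨ (∃y1 N(y1,y1))
Finally move all quantifiers to the prefix:
  ∃s ∃y1 (¬N(s,s) ∨ N(y1,y1))
The prefix is ∃s ∃y1: 0 universal, 2 existential.

0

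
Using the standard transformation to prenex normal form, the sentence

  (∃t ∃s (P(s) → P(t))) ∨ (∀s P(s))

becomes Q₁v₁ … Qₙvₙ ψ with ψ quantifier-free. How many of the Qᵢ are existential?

2

First replace A → B with ¬A ∨ B.
  (∃t ∃s (¬P(s) ∨ P(t))) ∨ (∀s P(s))
Rename bound variables to avoid capture: s↦b.
  (∃t ∃s (¬P(s) ∨ P(t))) ∨ (∀b P(b))
Extract every quantifier outward, since the variables are now distinct and don't occur free across branches:
  ∃t ∃s ∀b (¬P(s) ∨ P(t) ∨ P(b))
The prefix is ∃t ∃s ∀b: 1 universal, 2 existential.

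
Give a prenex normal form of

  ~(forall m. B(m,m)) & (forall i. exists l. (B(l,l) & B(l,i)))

Push ¬ through the quantifiers and connectives to reach negation normal form:
  (exists m. ~B(m,m)) & (forall i. exists l. (B(l,l) & B(l,i)))
Extract every quantifier outward, since the variables are now distinct and don't occur free across branches:
  exists m. forall i. exists l. (~B(m,m) & B(l,l) & B(l,i))

exists m. forall i. exists l. (~B(m,m) & B(l,l) & B(l,i))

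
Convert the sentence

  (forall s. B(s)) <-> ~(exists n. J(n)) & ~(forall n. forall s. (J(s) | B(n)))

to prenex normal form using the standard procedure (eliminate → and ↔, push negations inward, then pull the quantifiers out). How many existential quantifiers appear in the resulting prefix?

4

First replace A → B with ¬A ∨ B; A ↔ B as (¬A ∨ B) ∧ (¬B ∨ A).
  (~(forall s. B(s)) | ~(exists n. J(n)) & ~(forall n. forall s. (J(s) | B(n)))) & (~(~(exists n. J(n)) & ~(forall n. forall s. (J(s) | B(n)))) | (forall s. B(s)))
Drive negations inward (¬∀x A ≡ ∃x ¬A, ¬∃x A ≡ ∀x ¬A, De Morgan for ∧/∨):
  ((exists s. ~B(s)) | (forall n. ~J(n)) & (exists n. exists s. (~J(s) & ~B(n)))) & ((exists n. J(n)) | (forall n. forall s. (J(s) | B(n))) | (forall s. B(s)))
Standardize variables apart so no two quantifiers bind the same name: n↦r, s↦c, n↦z1, n↦b, s↦z, s↦q.
  ((exists s. ~B(s)) | (forall n. ~J(n)) & (exists r. exists c. (~J(c) & ~B(r)))) & ((exists z1. J(z1)) | (forall b. forall z. (J(z) | B(b))) | (forall q. B(q)))
Pull the quantifiers to the front (each side's bound variable is not free in the other side):
  exists s. forall n. exists r. exists c. exists z1. forall b. forall z. forall q. ((~B(s) | ~J(n) & ~J(c) & ~B(r)) & (J(z1) | J(z) | B(b) | B(q)))
The prefix is exists s forall n exists r exists c exists z1 forall b forall z forall q: 4 universal, 4 existential.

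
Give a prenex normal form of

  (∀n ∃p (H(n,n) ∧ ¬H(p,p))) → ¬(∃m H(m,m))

∃n ∀p ∀m (¬H(n,n) ∨ H(p,p) ∨ ¬H(m,m))

Rewrite implications/biconditionals: A → B as ¬A ∨ B.
  ¬(∀n ∃p (H(n,n) ∧ ¬H(p,p))) ∨ ¬(∃m H(m,m))
Drive negations inward (¬∀x A ≡ ∃x ¬A, ¬∃x A ≡ ∀x ¬A, De Morgan for ∧/∨):
  (∃n ∀p (¬H(n,n) ∨ H(p,p))) ∨ (∀m ¬H(m,m))
All bound variables are already distinct, so no renaming is needed.
Finally move all quantifiers to the prefix:
  ∃n ∀p ∀m (¬H(n,n) ∨ H(p,p) ∨ ¬H(m,m))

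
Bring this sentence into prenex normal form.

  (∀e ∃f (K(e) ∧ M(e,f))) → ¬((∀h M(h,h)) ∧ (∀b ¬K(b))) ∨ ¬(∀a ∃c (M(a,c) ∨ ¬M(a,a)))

Rewrite implications/biconditionals: A → B as ¬A ∨ B.
  ¬(∀e ∃f (K(e) ∧ M(e,f))) ∨ ¬((∀h M(h,h)) ∧ (∀b ¬K(b))) ∨ ¬(∀a ∃c (M(a,c) ∨ ¬M(a,a)))
Push ¬ through the quantifiers and connectives to reach negation normal form:
  (∃e ∀f (¬K(e) ∨ ¬M(e,f))) ∨ (∃h ¬M(h,h)) ∨ (∃b K(b)) ∨ (∃a ∀c (¬M(a,c) ∧ M(a,a)))
All bound variables are already distinct, so no renaming is needed.
Finally move all quantifiers to the prefix:
  ∃e ∀f ∃h ∃b ∃a ∀c (¬K(e) ∨ ¬M(e,f) ∨ ¬M(h,h) ∨ K(b) ∨ ¬M(a,c) ∧ M(a,a))

∃e ∀f ∃h ∃b ∃a ∀c (¬K(e) ∨ ¬M(e,f) ∨ ¬M(h,h) ∨ K(b) ∨ ¬M(a,c) ∧ M(a,a))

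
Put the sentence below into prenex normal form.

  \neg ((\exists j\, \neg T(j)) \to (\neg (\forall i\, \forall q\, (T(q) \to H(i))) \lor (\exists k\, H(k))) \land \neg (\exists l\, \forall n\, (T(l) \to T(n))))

\exists j\, \forall i\, \forall q\, \forall k\, \exists l\, \forall n\, (\neg T(j) \land ((\neg T(q) \lor H(i)) \land \neg H(k) \lor \neg T(l) \lor T(n)))

First replace A → B with ¬A ∨ B.
  \neg (\neg (\exists j\, \neg T(j)) \lor (\neg (\forall i\, \forall q\, (\neg T(q) \lor H(i))) \lor (\exists k\, H(k))) \land \neg (\exists l\, \forall n\, (\neg T(l) \lor T(n))))
Drive negations inward (¬∀x A ≡ ∃x ¬A, ¬∃x A ≡ ∀x ¬A, De Morgan for ∧/∨):
  (\exists j\, \neg T(j)) \land ((\forall i\, \forall q\, (\neg T(q) \lor H(i))) \land (\forall k\, \neg H(k)) \lor (\exists l\, \forall n\, (\neg T(l) \lor T(n))))
All bound variables are already distinct, so no renaming is needed.
Finally move all quantifiers to the prefix:
  \exists j\, \forall i\, \forall q\, \forall k\, \exists l\, \forall n\, (\neg T(j) \land ((\neg T(q) \lor H(i)) \land \neg H(k) \lor \neg T(l) \lor T(n)))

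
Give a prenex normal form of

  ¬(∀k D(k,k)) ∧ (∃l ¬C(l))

Move each ¬ inward, flipping quantifiers it crosses:
  (∃k ¬D(k,k)) ∧ (∃l ¬C(l))
All bound variables are already distinct, so no renaming is needed.
Finally move all quantifiers to the prefix:
  ∃k ∃l (¬D(k,k) ∧ ¬C(l))

∃k ∃l (¬D(k,k) ∧ ¬C(l))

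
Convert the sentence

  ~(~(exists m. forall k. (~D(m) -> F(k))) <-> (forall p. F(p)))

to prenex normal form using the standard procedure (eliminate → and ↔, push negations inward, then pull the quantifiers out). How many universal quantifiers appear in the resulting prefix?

First replace A → B with ¬A ∨ B; A ↔ B as (¬A ∨ B) ∧ (¬B ∨ A).
  ~((~~(exists m. forall k. (~~D(m) | F(k))) | (forall p. F(p))) & (~(forall p. F(p)) | ~(exists m. forall k. (~~D(m) | F(k)))))
Move each ¬ inward, flipping quantifiers it crosses:
  (forall m. exists k. (~D(m) & ~F(k))) & (exists p. ~F(p)) | (forall p. F(p)) & (exists m. forall k. (D(m) | F(k)))
Standardize variables apart so no two quantifiers bind the same name: p↦b, m↦q, k↦u.
  (forall m. exists k. (~D(m) & ~F(k))) & (exists p. ~F(p)) | (forall b. F(b)) & (exists q. forall u. (D(q) | F(u)))
Extract every quantifier outward, since the variables are now distinct and don't occur free across branches:
  forall m. exists k. exists p. forall b. exists q. forall u. (~D(m) & ~F(k) & ~F(p) | F(b) & (D(q) | F(u)))
The prefix is forall m exists k exists p forall b exists q forall u: 3 universal, 3 existential.

3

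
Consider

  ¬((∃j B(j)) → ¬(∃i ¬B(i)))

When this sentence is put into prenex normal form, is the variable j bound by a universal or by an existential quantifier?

existential

Eliminate → and ↔ using ¬ and ∨.
  ¬(¬(∃j B(j)) ∨ ¬(∃i ¬B(i)))
Drive negations inward (¬∀x A ≡ ∃x ¬A, ¬∃x A ≡ ∀x ¬A, De Morgan for ∧/∨):
  (∃j B(j)) ∧ (∃i ¬B(i))
All bound variables are already distinct, so no renaming is needed.
Pull the quantifiers to the front (each side's bound variable is not free in the other side):
  ∃j ∃i (B(j) ∧ ¬B(i))
The quantifier ∃j sits under an even number of negations (counting the antecedent side of each →), so it remains existential.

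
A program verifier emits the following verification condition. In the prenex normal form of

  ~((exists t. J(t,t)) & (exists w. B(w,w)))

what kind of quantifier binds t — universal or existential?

universal

Push ¬ through the quantifiers and connectives to reach negation normal form:
  (forall t. ~J(t,t)) | (forall w. ~B(w,w))
All bound variables are already distinct, so no renaming is needed.
Extract every quantifier outward, since the variables are now distinct and don't occur free across branches:
  forall t. forall w. (~J(t,t) | ~B(w,w))
The quantifier exists t sits under an odd number of negations, so it flips to forall t.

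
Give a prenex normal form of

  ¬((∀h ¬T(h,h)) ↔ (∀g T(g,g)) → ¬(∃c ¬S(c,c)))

Eliminate → and ↔ using ¬ and ∨; A ↔ B as (¬A ∨ B) ∧ (¬B ∨ A).
  ¬((¬(∀h ¬T(h,h)) ∨ ¬(∀g T(g,g)) ∨ ¬(∃c ¬S(c,c))) ∧ (¬(¬(∀g T(g,g)) ∨ ¬(∃c ¬S(c,c))) ∨ (∀h ¬T(h,h))))
Move each ¬ inward, flipping quantifiers it crosses:
  (∀h ¬T(h,h)) ∧ (∀g T(g,g)) ∧ (∃c ¬S(c,c)) ∨ ((∃g ¬T(g,g)) ∨ (∀c S(c,c))) ∧ (∃h T(h,h))
Give each quantifier a distinct variable: g↦z, c↦v1, h↦w1.
  (∀h ¬T(h,h)) ∧ (∀g T(g,g)) ∧ (∃c ¬S(c,c)) ∨ ((∃z ¬T(z,z)) ∨ (∀v1 S(v1,v1))) ∧ (∃w1 T(w1,w1))
Pull the quantifiers to the front (each side's bound variable is not free in the other side):
  ∀h ∀g ∃c ∃z ∀v1 ∃w1 (¬T(h,h) ∧ T(g,g) ∧ ¬S(c,c) ∨ (¬T(z,z) ∨ S(v1,v1)) ∧ T(w1,w1))

∀h ∀g ∃c ∃z ∀v1 ∃w1 (¬T(h,h) ∧ T(g,g) ∧ ¬S(c,c) ∨ (¬T(z,z) ∨ S(v1,v1)) ∧ T(w1,w1))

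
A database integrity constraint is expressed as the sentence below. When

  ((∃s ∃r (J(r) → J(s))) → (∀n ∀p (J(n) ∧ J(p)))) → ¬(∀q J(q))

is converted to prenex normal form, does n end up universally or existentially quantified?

existential

Rewrite implications/biconditionals: A → B as ¬A ∨ B.
  ¬(¬(∃s ∃r (¬J(r) ∨ J(s))) ∨ (∀n ∀p (J(n) ∧ J(p)))) ∨ ¬(∀q J(q))
Push ¬ through the quantifiers and connectives to reach negation normal form:
  (∃s ∃r (¬J(r) ∨ J(s))) ∧ (∃n ∃p (¬J(n) ∨ ¬J(p))) ∨ (∃q ¬J(q))
Pull the quantifiers to the front (each side's bound variable is not free in the other side):
  ∃s ∃r ∃n ∃p ∃q ((¬J(r) ∨ J(s)) ∧ (¬J(n) ∨ ¬J(p)) ∨ ¬J(q))
The quantifier ∀n sits under an odd number of negations (counting the antecedent side of each →), so it flips to ∃n.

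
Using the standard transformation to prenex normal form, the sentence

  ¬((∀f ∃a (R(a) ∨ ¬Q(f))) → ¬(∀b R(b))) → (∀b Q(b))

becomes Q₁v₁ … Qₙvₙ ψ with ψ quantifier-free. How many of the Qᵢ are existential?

2

Rewrite implications/biconditionals: A → B as ¬A ∨ B.
  ¬¬(¬(∀f ∃a (R(a) ∨ ¬Q(f))) ∨ ¬(∀b R(b))) ∨ (∀b Q(b))
Move each ¬ inward, flipping quantifiers it crosses:
  (∃f ∀a (¬R(a) ∧ Q(f))) ∨ (∃b ¬R(b)) ∨ (∀b Q(b))
Rename bound variables to avoid capture: b↦y.
  (∃f ∀a (¬R(a) ∧ Q(f))) ∨ (∃b ¬R(b)) ∨ (∀y Q(y))
Extract every quantifier outward, since the variables are now distinct and don't occur free across branches:
  ∃f ∀a ∃b ∀y (¬R(a) ∧ Q(f) ∨ ¬R(b) ∨ Q(y))
The prefix is ∃f ∀a ∃b ∀y: 2 universal, 2 existential.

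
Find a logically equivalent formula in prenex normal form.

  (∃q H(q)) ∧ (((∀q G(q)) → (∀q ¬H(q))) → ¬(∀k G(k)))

First replace A → B with ¬A ∨ B.
  (∃q H(q)) ∧ (¬(¬(∀q G(q)) ∨ (∀q ¬H(q))) ∨ ¬(∀k G(k)))
Drive negations inward (¬∀x A ≡ ∃x ¬A, ¬∃x A ≡ ∀x ¬A, De Morgan for ∧/∨):
  (∃q H(q)) ∧ ((∀q G(q)) ∧ (∃q H(q)) ∨ (∃k ¬G(k)))
Rename bound variables to avoid capture: q↦p, q↦a.
  (∃q H(q)) ∧ ((∀p G(p)) ∧ (∃a H(a)) ∨ (∃k ¬G(k)))
Pull the quantifiers to the front (each side's bound variable is not free in the other side):
  ∃q ∀p ∃a ∃k (H(q) ∧ (G(p) ∧ H(a) ∨ ¬G(k)))

∃q ∀p ∃a ∃k (H(q) ∧ (G(p) ∧ H(a) ∨ ¬G(k)))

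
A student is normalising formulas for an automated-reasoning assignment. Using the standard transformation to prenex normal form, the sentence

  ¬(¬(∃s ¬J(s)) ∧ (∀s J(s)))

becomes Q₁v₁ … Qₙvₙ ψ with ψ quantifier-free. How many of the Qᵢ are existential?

2

Move each ¬ inward, flipping quantifiers it crosses:
  (∃s ¬J(s)) ∨ (∃s ¬J(s))
Rename bound variables to avoid capture: s↦y1.
  (∃s ¬J(s)) ∨ (∃y1 ¬J(y1))
Pull the quantifiers to the front (each side's bound variable is not free in the other side):
  ∃s ∃y1 (¬J(s) ∨ ¬J(y1))
The prefix is ∃s ∃y1: 0 universal, 2 existential.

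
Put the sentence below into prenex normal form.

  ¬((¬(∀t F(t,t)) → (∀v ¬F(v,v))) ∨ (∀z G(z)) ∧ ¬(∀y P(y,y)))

∃t ∃v ∃z ∀y (¬F(t,t) ∧ F(v,v) ∧ (¬G(z) ∨ P(y,y)))

First replace A → B with ¬A ∨ B.
  ¬(¬¬(∀t F(t,t)) ∨ (∀v ¬F(v,v)) ∨ (∀z G(z)) ∧ ¬(∀y P(y,y)))
Move each ¬ inward, flipping quantifiers it crosses:
  (∃t ¬F(t,t)) ∧ (∃v F(v,v)) ∧ ((∃z ¬G(z)) ∨ (∀y P(y,y)))
All bound variables are already distinct, so no renaming is needed.
Extract every quantifier outward, since the variables are now distinct and don't occur free across branches:
  ∃t ∃v ∃z ∀y (¬F(t,t) ∧ F(v,v) ∧ (¬G(z) ∨ P(y,y)))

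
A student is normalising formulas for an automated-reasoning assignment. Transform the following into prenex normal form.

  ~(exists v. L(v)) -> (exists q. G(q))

exists v. exists q. (L(v) | G(q))

First replace A → B with ¬A ∨ B.
  ~~(exists v. L(v)) | (exists q. G(q))
Drive negations inward (¬∀x A ≡ ∃x ¬A, ¬∃x A ≡ ∀x ¬A, De Morgan for ∧/∨):
  (exists v. L(v)) | (exists q. G(q))
Pull the quantifiers to the front (each side's bound variable is not free in the other side):
  exists v. exists q. (L(v) | G(q))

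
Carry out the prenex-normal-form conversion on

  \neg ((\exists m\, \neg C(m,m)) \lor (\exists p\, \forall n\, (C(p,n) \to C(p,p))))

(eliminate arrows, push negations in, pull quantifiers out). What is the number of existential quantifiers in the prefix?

1

Rewrite implications/biconditionals: A → B as ¬A ∨ B.
  \neg ((\exists m\, \neg C(m,m)) \lor (\exists p\, \forall n\, (\neg C(p,n) \lor C(p,p))))
Push ¬ through the quantifiers and connectives to reach negation normal form:
  (\forall m\, C(m,m)) \land (\forall p\, \exists n\, (C(p,n) \land \neg C(p,p)))
Finally move all quantifiers to the prefix:
  \forall m\, \forall p\, \exists n\, (C(m,m) \land C(p,n) \land \neg C(p,p))
The prefix is \forall m \forall p \exists n: 2 universal, 1 existential.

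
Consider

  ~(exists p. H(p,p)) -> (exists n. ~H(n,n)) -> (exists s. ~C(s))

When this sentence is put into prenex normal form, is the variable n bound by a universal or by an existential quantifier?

universal

Rewrite implications/biconditionals: A → B as ¬A ∨ B.
  ~~(exists p. H(p,p)) | ~(exists n. ~H(n,n)) | (exists s. ~C(s))
Move each ¬ inward, flipping quantifiers it crosses:
  (exists p. H(p,p)) | (forall n. H(n,n)) | (exists s. ~C(s))
All bound variables are already distinct, so no renaming is needed.
Finally move all quantifiers to the prefix:
  exists p. forall n. exists s. (H(p,p) | H(n,n) | ~C(s))
The quantifier exists n sits under an odd number of negations (counting the antecedent side of each →), so it flips to forall n.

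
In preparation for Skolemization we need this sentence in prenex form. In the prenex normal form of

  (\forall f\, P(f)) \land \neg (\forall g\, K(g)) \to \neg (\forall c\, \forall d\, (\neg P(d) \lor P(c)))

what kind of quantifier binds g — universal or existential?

Eliminate → and ↔ using ¬ and ∨.
  \neg ((\forall f\, P(f)) \land \neg (\forall g\, K(g))) \lor \neg (\forall c\, \forall d\, (\neg P(d) \lor P(c)))
Drive negations inward (¬∀x A ≡ ∃x ¬A, ¬∃x A ≡ ∀x ¬A, De Morgan for ∧/∨):
  (\exists f\, \neg P(f)) \lor (\forall g\, K(g)) \lor (\exists c\, \exists d\, (P(d) \land \neg P(c)))
All bound variables are already distinct, so no renaming is needed.
Pull the quantifiers to the front (each side's bound variable is not free in the other side):
  \exists f\, \forall g\, \exists c\, \exists d\, (\neg P(f) \lor K(g) \lor P(d) \land \neg P(c))
The quantifier \forall g sits under an even number of negations (counting the antecedent side of each →), so it remains universal.

universal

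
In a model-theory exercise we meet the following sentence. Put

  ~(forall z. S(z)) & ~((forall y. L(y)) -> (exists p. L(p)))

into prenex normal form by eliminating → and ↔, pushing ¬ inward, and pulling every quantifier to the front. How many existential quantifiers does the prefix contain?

1

Rewrite implications/biconditionals: A → B as ¬A ∨ B.
  ~(forall z. S(z)) & ~(~(forall y. L(y)) | (exists p. L(p)))
Move each ¬ inward, flipping quantifiers it crosses:
  (exists z. ~S(z)) & (forall y. L(y)) & (forall p. ~L(p))
All bound variables are already distinct, so no renaming is needed.
Pull the quantifiers to the front (each side's bound variable is not free in the other side):
  exists z. forall y. forall p. (~S(z) & L(y) & ~L(p))
The prefix is exists z forall y forall p: 2 universal, 1 existential.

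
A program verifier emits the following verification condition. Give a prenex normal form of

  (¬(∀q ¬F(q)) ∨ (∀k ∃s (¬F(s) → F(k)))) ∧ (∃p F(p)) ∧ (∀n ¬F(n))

∃q ∀k ∃s ∃p ∀n ((F(q) ∨ F(s) ∨ F(k)) ∧ F(p) ∧ ¬F(n))

Eliminate → and ↔ using ¬ and ∨.
  (¬(∀q ¬F(q)) ∨ (∀k ∃s (¬¬F(s) ∨ F(k)))) ∧ (∃p F(p)) ∧ (∀n ¬F(n))
Push ¬ through the quantifiers and connectives to reach negation normal form:
  ((∃q F(q)) ∨ (∀k ∃s (F(s) ∨ F(k)))) ∧ (∃p F(p)) ∧ (∀n ¬F(n))
Pull the quantifiers to the front (each side's bound variable is not free in the other side):
  ∃q ∀k ∃s ∃p ∀n ((F(q) ∨ F(s) ∨ F(k)) ∧ F(p) ∧ ¬F(n))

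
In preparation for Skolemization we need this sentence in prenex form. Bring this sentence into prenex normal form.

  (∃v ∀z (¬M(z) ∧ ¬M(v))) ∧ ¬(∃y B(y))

∃v ∀z ∀y (¬M(z) ∧ ¬M(v) ∧ ¬B(y))

Drive negations inward (¬∀x A ≡ ∃x ¬A, ¬∃x A ≡ ∀x ¬A, De Morgan for ∧/∨):
  (∃v ∀z (¬M(z) ∧ ¬M(v))) ∧ (∀y ¬B(y))
Finally move all quantifiers to the prefix:
  ∃v ∀z ∀y (¬M(z) ∧ ¬M(v) ∧ ¬B(y))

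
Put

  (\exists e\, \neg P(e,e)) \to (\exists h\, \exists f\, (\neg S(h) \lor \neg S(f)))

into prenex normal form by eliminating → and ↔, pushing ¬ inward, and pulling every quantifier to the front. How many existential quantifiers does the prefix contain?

2

Rewrite implications/biconditionals: A → B as ¬A ∨ B.
  \neg (\exists e\, \neg P(e,e)) \lor (\exists h\, \exists f\, (\neg S(h) \lor \neg S(f)))
Push ¬ through the quantifiers and connectives to reach negation normal form:
  (\forall e\, P(e,e)) \lor (\exists h\, \exists f\, (\neg S(h) \lor \neg S(f)))
Extract every quantifier outward, since the variables are now distinct and don't occur free across branches:
  \forall e\, \exists h\, \exists f\, (P(e,e) \lor \neg S(h) \lor \neg S(f))
The prefix is \forall e \exists h \exists f: 1 universal, 2 existential.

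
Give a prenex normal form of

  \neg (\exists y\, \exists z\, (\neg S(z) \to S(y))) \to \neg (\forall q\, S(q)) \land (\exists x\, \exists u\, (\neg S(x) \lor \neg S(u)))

\exists y\, \exists z\, \exists q\, \exists x\, \exists u\, (S(z) \lor S(y) \lor \neg S(q) \land (\neg S(x) \lor \neg S(u)))

Eliminate → and ↔ using ¬ and ∨.
  \neg \neg (\exists y\, \exists z\, (\neg \neg S(z) \lor S(y))) \lor \neg (\forall q\, S(q)) \land (\exists x\, \exists u\, (\neg S(x) \lor \neg S(u)))
Move each ¬ inward, flipping quantifiers it crosses:
  (\exists y\, \exists z\, (S(z) \lor S(y))) \lor (\exists q\, \neg S(q)) \land (\exists x\, \exists u\, (\neg S(x) \lor \neg S(u)))
All bound variables are already distinct, so no renaming is needed.
Extract every quantifier outward, since the variables are now distinct and don't occur free across branches:
  \exists y\, \exists z\, \exists q\, \exists x\, \exists u\, (S(z) \lor S(y) \lor \neg S(q) \land (\neg S(x) \lor \neg S(u)))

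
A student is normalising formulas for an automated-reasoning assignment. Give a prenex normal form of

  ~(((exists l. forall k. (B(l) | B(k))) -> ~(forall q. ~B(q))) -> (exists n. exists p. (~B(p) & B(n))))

forall l. exists k. exists q. forall n. forall p. ((~B(l) & ~B(k) | B(q)) & (B(p) | ~B(n)))

First replace A → B with ¬A ∨ B.
  ~(~(~(exists l. forall k. (B(l) | B(k))) | ~(forall q. ~B(q))) | (exists n. exists p. (~B(p) & B(n))))
Drive negations inward (¬∀x A ≡ ∃x ¬A, ¬∃x A ≡ ∀x ¬A, De Morgan for ∧/∨):
  ((forall l. exists k. (~B(l) & ~B(k))) | (exists q. B(q))) & (forall n. forall p. (B(p) | ~B(n)))
Extract every quantifier outward, since the variables are now distinct and don't occur free across branches:
  forall l. exists k. exists q. forall n. forall p. ((~B(l) & ~B(k) | B(q)) & (B(p) | ~B(n)))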